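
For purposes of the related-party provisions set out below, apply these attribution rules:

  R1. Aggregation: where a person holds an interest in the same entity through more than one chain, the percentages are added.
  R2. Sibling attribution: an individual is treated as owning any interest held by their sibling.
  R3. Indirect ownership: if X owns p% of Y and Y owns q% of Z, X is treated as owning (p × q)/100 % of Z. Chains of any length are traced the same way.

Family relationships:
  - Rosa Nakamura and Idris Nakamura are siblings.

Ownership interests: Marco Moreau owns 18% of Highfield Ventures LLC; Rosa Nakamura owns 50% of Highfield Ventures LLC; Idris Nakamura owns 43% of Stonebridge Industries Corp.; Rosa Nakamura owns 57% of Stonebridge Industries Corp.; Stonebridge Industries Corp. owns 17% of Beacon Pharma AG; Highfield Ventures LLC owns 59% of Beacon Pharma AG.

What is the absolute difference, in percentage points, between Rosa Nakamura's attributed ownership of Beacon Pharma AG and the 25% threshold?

21.5

By sibling attribution (R2), Rosa Nakamura is treated as also owning Idris Nakamura's interest in Stonebridge Industries Corp, giving 57% + 43% = 100%.
Chain via Highfield Ventures LLC (R3): 50% × 59% = 29.5% of Beacon Pharma AG.
Chain via Stonebridge Industries Corp. (R3): 100% × 17% = 17% of Beacon Pharma AG.
Aggregating (R1): 29.5% + 17% = 46.5%.
46.5% exceeds the 25% threshold by 21.5 percentage points.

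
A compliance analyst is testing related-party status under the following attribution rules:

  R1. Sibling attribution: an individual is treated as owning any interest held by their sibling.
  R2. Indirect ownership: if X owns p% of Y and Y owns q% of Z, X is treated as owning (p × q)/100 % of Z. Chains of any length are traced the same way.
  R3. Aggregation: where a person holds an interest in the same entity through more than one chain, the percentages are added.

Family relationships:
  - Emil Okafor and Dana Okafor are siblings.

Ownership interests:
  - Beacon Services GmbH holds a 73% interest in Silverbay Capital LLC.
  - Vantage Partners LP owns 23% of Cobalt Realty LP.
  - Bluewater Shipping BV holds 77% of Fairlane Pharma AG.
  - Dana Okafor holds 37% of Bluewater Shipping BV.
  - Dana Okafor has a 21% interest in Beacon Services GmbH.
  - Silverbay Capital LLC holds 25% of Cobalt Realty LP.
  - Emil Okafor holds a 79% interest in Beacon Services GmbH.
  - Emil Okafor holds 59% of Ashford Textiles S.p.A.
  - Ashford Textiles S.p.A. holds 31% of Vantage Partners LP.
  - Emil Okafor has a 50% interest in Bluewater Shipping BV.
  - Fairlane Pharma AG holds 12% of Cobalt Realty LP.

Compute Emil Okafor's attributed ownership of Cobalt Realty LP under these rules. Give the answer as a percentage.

30.4955%

By sibling attribution (R1), Emil Okafor is treated as also owning Dana Okafor's interest in Beacon Services GmbH, giving 79% + 21% = 100%.
By sibling attribution (R1), Emil Okafor is treated as also owning Dana Okafor's interest in Bluewater Shipping BV, giving 50% + 37% = 87%.
Chain via Beacon Services GmbH → Silverbay Capital LLC (R2): 100% × 73% × 25% = 18.25% of Cobalt Realty LP.
Chain via Bluewater Shipping BV → Fairlane Pharma AG (R2): 87% × 77% × 12% = 8.0388% of Cobalt Realty LP.
Chain via Ashford Textiles S.p.A. → Vantage Partners LP (R2): 59% × 31% × 23% = 4.2067% of Cobalt Realty LP.
Aggregating (R3): 18.25% + 8.0388% + 4.2067% = 30.4955%.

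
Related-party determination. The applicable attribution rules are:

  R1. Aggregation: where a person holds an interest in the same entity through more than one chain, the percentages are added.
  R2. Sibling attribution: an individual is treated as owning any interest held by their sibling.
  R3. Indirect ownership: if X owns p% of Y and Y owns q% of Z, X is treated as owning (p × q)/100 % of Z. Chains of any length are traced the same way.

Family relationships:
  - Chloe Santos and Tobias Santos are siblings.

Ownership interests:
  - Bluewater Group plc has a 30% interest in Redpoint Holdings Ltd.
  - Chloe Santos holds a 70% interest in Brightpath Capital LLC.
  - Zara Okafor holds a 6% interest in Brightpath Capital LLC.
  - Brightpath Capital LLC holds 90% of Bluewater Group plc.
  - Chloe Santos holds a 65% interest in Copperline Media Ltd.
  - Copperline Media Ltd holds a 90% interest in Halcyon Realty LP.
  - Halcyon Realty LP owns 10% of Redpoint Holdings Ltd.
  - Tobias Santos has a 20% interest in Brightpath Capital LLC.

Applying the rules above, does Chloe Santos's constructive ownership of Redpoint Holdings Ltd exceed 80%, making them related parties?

No

By sibling attribution (R2), Chloe Santos is treated as also owning Tobias Santos's interest in Brightpath Capital LLC, giving 70% + 20% = 90%.
Chain via Brightpath Capital LLC → Bluewater Group plc (R3): 90% × 90% × 30% = 24.3% of Redpoint Holdings Ltd.
Chain via Copperline Media Ltd → Halcyon Realty LP (R3): 65% × 90% × 10% = 5.85% of Redpoint Holdings Ltd.
Aggregating (R1): 24.3% + 5.85% = 30.15%.
30.15% does not exceed the 80% threshold, so Chloe is not a related party to Redpoint Holdings Ltd.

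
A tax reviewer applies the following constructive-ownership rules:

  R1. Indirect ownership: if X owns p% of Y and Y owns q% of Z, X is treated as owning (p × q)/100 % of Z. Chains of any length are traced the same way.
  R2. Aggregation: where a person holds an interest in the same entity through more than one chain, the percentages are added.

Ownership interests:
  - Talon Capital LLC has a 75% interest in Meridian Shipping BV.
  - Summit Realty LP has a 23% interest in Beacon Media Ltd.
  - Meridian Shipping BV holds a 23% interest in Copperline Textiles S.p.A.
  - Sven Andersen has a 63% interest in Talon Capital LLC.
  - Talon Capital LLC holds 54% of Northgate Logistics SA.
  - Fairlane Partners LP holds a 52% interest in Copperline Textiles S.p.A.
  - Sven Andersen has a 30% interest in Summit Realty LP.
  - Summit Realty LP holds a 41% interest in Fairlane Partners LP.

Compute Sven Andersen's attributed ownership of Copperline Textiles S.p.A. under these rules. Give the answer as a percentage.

17.2635%

Chain via Summit Realty LP → Fairlane Partners LP (R1): 30% × 41% × 52% = 6.396% of Copperline Textiles S.p.A.
Chain via Talon Capital LLC → Meridian Shipping BV (R1): 63% × 75% × 23% = 10.8675% of Copperline Textiles S.p.A.
Aggregating (R2): 6.396% + 10.8675% = 17.2635%.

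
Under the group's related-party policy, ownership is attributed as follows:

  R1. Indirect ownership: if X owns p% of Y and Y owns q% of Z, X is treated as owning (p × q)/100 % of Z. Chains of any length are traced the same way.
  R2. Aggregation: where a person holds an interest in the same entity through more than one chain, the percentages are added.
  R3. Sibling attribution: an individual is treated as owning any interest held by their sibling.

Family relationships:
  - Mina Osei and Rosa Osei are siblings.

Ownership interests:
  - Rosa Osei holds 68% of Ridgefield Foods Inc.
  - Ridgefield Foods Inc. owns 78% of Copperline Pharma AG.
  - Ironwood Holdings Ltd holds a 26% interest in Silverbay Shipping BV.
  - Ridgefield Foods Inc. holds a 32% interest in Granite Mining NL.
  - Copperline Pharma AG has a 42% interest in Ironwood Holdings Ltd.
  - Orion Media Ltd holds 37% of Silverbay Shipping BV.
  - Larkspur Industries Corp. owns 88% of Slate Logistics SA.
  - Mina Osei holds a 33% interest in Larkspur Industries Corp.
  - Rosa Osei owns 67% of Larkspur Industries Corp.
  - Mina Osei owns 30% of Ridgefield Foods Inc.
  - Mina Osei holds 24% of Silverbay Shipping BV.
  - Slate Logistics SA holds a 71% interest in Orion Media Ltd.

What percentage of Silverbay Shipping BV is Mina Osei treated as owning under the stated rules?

55.464848%

By sibling attribution (R3), Mina Osei is treated as also owning Rosa Osei's interest in Ridgefield Foods Inc, giving 30% + 68% = 98%.
By sibling attribution (R3), Mina Osei is treated as also owning Rosa Osei's interest in Larkspur Industries Corp, giving 33% + 67% = 100%.
Chain via Ridgefield Foods Inc. → Copperline Pharma AG → Ironwood Holdings Ltd (R1): 98% × 78% × 42% × 26% = 8.347248% of Silverbay Shipping BV.
Chain via Larkspur Industries Corp. → Slate Logistics SA → Orion Media Ltd (R1): 100% × 88% × 71% × 37% = 23.1176% of Silverbay Shipping BV.
Direct interest in Silverbay Shipping BV: 24%.
Aggregating (R2): 8.347248% + 23.1176% + 24% = 55.464848%.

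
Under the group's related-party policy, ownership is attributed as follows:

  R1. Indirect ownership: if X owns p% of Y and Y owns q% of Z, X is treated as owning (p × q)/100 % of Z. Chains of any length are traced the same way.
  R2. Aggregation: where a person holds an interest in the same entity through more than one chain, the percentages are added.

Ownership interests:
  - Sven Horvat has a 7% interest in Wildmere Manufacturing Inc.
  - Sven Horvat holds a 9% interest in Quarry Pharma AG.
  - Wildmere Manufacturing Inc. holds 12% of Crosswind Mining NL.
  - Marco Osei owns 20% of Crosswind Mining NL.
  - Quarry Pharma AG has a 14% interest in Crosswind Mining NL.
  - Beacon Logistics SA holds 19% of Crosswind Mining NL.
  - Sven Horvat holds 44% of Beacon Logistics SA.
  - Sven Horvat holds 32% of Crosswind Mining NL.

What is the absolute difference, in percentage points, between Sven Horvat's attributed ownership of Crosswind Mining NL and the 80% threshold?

Chain via Beacon Logistics SA (R1): 44% × 19% = 8.36% of Crosswind Mining NL.
Chain via Quarry Pharma AG (R1): 9% × 14% = 1.26% of Crosswind Mining NL.
Chain via Wildmere Manufacturing Inc. (R1): 7% × 12% = 0.84% of Crosswind Mining NL.
Direct interest in Crosswind Mining NL: 32%.
Aggregating (R2): 8.36% + 1.26% + 0.84% + 32% = 42.46%.
42.46% falls short of the 80% threshold by 37.54 percentage points.

37.54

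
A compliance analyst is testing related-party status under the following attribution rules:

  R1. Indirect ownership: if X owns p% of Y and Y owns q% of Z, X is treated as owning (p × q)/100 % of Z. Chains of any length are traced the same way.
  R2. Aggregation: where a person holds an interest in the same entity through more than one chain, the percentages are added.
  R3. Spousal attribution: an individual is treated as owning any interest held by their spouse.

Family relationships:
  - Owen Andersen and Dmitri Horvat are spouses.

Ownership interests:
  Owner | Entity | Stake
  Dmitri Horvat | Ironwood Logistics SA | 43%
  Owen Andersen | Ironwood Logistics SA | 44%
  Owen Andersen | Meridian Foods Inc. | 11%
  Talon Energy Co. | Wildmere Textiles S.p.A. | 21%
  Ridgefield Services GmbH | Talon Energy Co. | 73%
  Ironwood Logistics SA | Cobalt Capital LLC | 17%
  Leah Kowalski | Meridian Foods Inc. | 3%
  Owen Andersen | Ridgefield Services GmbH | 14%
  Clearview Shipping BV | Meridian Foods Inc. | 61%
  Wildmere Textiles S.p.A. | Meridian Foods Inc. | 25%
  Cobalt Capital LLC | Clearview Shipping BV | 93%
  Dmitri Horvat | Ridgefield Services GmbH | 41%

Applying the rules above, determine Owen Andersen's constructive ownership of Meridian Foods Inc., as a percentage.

By spousal attribution (R3), Owen Andersen is treated as also owning Dmitri Horvat's interest in Ironwood Logistics SA, giving 44% + 43% = 87%.
By spousal attribution (R3), Owen Andersen is treated as also owning Dmitri Horvat's interest in Ridgefield Services GmbH, giving 14% + 41% = 55%.
Chain via Ironwood Logistics SA → Cobalt Capital LLC → Clearview Shipping BV (R1): 87% × 17% × 93% × 61% = 8.390367% of Meridian Foods Inc.
Chain via Ridgefield Services GmbH → Talon Energy Co. → Wildmere Textiles S.p.A. (R1): 55% × 73% × 21% × 25% = 2.107875% of Meridian Foods Inc.
Direct interest in Meridian Foods Inc: 11%.
Aggregating (R2): 8.390367% + 2.107875% + 11% = 21.498242%.

21.498242%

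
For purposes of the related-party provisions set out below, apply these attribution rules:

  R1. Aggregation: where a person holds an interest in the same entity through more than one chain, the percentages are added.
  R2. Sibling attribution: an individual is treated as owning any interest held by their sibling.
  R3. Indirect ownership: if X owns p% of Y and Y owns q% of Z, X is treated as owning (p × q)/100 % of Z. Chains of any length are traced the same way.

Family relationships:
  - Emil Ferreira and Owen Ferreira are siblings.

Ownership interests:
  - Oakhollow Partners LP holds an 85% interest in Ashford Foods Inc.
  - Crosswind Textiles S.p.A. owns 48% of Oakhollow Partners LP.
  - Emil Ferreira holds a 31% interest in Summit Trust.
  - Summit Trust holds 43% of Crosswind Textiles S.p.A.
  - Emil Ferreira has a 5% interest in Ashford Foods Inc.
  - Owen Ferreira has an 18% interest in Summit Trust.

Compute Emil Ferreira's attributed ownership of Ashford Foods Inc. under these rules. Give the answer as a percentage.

13.59656%

By sibling attribution (R2), Emil Ferreira is treated as also owning Owen Ferreira's interest in Summit Trust, giving 31% + 18% = 49%.
Chain via Summit Trust → Crosswind Textiles S.p.A. → Oakhollow Partners LP (R3): 49% × 43% × 48% × 85% = 8.59656% of Ashford Foods Inc.
Direct interest in Ashford Foods Inc: 5%.
Aggregating (R1): 8.59656% + 5% = 13.59656%.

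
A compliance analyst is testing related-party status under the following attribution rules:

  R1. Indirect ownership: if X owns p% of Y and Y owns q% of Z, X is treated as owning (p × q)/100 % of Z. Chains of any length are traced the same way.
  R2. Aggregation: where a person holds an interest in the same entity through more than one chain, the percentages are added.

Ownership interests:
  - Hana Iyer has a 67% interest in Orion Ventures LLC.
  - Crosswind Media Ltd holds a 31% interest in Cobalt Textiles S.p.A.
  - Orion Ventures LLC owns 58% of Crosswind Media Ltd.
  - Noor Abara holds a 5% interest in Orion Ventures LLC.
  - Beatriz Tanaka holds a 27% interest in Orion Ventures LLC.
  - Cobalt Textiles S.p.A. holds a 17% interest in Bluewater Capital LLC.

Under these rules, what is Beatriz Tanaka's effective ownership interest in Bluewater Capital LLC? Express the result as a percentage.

0.825282%

Chain via Orion Ventures LLC → Crosswind Media Ltd → Cobalt Textiles S.p.A. (R1): 27% × 58% × 31% × 17% = 0.825282% of Bluewater Capital LLC.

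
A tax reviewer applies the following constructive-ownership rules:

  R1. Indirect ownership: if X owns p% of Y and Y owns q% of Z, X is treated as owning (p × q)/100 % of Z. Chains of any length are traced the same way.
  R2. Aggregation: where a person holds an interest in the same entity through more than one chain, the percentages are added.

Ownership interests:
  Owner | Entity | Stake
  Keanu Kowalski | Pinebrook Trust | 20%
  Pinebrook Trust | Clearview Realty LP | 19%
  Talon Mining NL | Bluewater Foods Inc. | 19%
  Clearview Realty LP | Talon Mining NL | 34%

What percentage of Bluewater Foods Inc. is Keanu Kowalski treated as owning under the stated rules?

0.24548%

Chain via Pinebrook Trust → Clearview Realty LP → Talon Mining NL (R1): 20% × 19% × 34% × 19% = 0.24548% of Bluewater Foods Inc.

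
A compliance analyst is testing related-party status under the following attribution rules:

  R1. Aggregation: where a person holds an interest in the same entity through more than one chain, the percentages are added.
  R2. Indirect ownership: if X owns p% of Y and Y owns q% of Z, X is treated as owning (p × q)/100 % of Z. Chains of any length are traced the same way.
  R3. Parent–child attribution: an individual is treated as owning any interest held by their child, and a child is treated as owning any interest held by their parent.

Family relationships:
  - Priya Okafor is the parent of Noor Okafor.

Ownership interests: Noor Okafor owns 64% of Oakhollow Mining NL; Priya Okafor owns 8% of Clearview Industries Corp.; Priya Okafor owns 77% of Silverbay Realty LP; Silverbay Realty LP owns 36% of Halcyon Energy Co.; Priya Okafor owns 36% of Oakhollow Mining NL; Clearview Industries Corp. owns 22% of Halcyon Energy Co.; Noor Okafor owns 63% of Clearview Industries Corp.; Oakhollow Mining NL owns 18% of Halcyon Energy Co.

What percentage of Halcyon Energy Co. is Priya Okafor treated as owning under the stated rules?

By parent–child attribution (R3), Priya Okafor is treated as also owning Noor Okafor's interest in Clearview Industries Corp, giving 8% + 63% = 71%.
By parent–child attribution (R3), Priya Okafor is treated as also owning Noor Okafor's interest in Oakhollow Mining NL, giving 36% + 64% = 100%.
Chain via Silverbay Realty LP (R2): 77% × 36% = 27.72% of Halcyon Energy Co.
Chain via Clearview Industries Corp. (R2): 71% × 22% = 15.62% of Halcyon Energy Co.
Chain via Oakhollow Mining NL (R2): 100% × 18% = 18% of Halcyon Energy Co.
Aggregating (R1): 27.72% + 15.62% + 18% = 61.34%.

61.34%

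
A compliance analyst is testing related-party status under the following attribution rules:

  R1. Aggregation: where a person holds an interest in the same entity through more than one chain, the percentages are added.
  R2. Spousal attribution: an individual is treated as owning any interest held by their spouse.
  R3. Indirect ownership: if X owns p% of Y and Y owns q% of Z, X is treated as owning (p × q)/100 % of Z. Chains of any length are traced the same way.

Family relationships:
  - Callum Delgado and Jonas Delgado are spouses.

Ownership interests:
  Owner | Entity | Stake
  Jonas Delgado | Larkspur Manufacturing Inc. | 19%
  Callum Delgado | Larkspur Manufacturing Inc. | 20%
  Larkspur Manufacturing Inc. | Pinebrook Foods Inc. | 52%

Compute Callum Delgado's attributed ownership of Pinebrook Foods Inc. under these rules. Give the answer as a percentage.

By spousal attribution (R2), Callum Delgado is treated as also owning Jonas Delgado's interest in Larkspur Manufacturing Inc, giving 20% + 19% = 39%.
Chain via Larkspur Manufacturing Inc. (R3): 39% × 52% = 20.28% of Pinebrook Foods Inc.

20.28%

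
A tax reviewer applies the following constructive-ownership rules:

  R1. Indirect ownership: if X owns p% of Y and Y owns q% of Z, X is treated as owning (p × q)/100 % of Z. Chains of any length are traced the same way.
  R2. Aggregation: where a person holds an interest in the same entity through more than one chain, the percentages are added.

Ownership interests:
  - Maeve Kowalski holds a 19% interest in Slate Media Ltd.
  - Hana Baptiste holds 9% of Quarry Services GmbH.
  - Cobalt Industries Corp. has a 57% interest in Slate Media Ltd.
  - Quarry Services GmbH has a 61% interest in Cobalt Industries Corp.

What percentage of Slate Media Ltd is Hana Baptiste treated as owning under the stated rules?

Chain via Quarry Services GmbH → Cobalt Industries Corp. (R1): 9% × 61% × 57% = 3.1293% of Slate Media Ltd.

3.1293%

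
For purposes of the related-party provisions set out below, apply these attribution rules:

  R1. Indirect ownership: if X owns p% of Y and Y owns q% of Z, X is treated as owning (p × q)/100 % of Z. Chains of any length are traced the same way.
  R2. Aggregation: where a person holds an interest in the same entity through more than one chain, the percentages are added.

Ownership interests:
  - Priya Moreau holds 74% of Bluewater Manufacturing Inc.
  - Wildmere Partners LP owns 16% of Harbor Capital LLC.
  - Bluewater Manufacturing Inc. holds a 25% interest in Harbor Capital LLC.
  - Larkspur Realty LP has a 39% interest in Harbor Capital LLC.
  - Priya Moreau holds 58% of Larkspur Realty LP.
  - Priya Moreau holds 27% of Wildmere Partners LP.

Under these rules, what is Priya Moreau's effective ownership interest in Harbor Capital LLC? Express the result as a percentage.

Chain via Bluewater Manufacturing Inc. (R1): 74% × 25% = 18.5% of Harbor Capital LLC.
Chain via Wildmere Partners LP (R1): 27% × 16% = 4.32% of Harbor Capital LLC.
Chain via Larkspur Realty LP (R1): 58% × 39% = 22.62% of Harbor Capital LLC.
Aggregating (R2): 18.5% + 4.32% + 22.62% = 45.44%.

45.44%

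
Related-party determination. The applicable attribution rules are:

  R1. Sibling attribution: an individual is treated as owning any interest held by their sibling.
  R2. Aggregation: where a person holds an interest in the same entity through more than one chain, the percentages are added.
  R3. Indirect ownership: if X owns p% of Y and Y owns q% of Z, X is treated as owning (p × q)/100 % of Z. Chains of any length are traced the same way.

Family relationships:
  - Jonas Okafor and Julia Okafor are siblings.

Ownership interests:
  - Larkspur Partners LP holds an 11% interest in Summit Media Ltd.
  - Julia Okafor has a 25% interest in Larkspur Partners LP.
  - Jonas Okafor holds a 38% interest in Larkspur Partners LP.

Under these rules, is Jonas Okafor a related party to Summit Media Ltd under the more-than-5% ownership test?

By sibling attribution (R1), Jonas Okafor is treated as also owning Julia Okafor's interest in Larkspur Partners LP, giving 38% + 25% = 63%.
Chain via Larkspur Partners LP (R3): 63% × 11% = 6.93% of Summit Media Ltd.
6.93% exceeds the 5% threshold, so Jonas is a related party to Summit Media Ltd.

Yes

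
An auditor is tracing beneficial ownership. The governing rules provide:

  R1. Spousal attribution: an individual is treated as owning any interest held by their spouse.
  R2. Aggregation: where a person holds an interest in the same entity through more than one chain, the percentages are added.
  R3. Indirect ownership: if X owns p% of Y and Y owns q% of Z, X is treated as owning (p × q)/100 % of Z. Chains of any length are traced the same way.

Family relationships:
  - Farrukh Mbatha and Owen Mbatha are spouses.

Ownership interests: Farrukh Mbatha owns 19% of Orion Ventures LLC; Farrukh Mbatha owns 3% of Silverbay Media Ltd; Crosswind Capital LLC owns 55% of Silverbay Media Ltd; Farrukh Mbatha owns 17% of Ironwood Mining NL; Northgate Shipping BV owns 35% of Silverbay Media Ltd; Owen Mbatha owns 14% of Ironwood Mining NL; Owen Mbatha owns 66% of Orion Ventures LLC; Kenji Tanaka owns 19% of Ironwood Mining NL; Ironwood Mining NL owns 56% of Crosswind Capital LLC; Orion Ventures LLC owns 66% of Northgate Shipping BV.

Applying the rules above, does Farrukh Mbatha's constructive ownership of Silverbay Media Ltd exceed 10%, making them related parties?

By spousal attribution (R1), Farrukh Mbatha is treated as also owning Owen Mbatha's interest in Orion Ventures LLC, giving 19% + 66% = 85%.
By spousal attribution (R1), Farrukh Mbatha is treated as also owning Owen Mbatha's interest in Ironwood Mining NL, giving 17% + 14% = 31%.
Chain via Orion Ventures LLC → Northgate Shipping BV (R3): 85% × 66% × 35% = 19.635% of Silverbay Media Ltd.
Chain via Ironwood Mining NL → Crosswind Capital LLC (R3): 31% × 56% × 55% = 9.548% of Silverbay Media Ltd.
Direct interest in Silverbay Media Ltd: 3%.
Aggregating (R2): 19.635% + 9.548% + 3% = 32.183%.
32.183% exceeds the 10% threshold, so Farrukh is a related party to Silverbay Media Ltd.

Yes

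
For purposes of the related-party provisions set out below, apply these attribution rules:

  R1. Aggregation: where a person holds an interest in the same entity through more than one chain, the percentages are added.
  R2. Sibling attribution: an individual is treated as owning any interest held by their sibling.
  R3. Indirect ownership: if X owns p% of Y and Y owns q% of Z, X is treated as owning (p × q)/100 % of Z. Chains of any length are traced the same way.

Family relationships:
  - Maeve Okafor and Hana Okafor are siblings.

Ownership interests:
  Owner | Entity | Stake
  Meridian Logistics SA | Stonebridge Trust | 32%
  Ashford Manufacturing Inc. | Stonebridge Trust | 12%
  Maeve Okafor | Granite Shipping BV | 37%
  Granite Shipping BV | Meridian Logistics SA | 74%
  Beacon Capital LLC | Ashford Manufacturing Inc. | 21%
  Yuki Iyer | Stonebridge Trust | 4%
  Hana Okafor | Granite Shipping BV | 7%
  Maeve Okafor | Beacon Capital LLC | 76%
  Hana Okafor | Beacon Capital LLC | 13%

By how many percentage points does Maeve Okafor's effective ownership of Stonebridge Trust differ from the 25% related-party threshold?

12.338

By sibling attribution (R2), Maeve Okafor is treated as also owning Hana Okafor's interest in Beacon Capital LLC, giving 76% + 13% = 89%.
By sibling attribution (R2), Maeve Okafor is treated as also owning Hana Okafor's interest in Granite Shipping BV, giving 37% + 7% = 44%.
Chain via Beacon Capital LLC → Ashford Manufacturing Inc. (R3): 89% × 21% × 12% = 2.2428% of Stonebridge Trust.
Chain via Granite Shipping BV → Meridian Logistics SA (R3): 44% × 74% × 32% = 10.4192% of Stonebridge Trust.
Aggregating (R1): 2.2428% + 10.4192% = 12.662%.
12.662% falls short of the 25% threshold by 12.338 percentage points.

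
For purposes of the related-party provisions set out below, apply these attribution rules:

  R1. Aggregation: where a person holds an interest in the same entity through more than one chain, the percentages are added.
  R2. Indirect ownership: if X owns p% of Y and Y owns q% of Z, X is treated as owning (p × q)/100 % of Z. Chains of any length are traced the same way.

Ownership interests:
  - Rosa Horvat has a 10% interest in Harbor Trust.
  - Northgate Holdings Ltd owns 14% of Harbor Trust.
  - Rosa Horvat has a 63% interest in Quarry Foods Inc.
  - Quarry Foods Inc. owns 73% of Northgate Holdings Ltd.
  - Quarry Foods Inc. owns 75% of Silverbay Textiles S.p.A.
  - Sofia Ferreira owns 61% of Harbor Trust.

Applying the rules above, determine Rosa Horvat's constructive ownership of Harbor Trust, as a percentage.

16.4386%

Chain via Quarry Foods Inc. → Northgate Holdings Ltd (R2): 63% × 73% × 14% = 6.4386% of Harbor Trust.
Direct interest in Harbor Trust: 10%.
Aggregating (R1): 6.4386% + 10% = 16.4386%.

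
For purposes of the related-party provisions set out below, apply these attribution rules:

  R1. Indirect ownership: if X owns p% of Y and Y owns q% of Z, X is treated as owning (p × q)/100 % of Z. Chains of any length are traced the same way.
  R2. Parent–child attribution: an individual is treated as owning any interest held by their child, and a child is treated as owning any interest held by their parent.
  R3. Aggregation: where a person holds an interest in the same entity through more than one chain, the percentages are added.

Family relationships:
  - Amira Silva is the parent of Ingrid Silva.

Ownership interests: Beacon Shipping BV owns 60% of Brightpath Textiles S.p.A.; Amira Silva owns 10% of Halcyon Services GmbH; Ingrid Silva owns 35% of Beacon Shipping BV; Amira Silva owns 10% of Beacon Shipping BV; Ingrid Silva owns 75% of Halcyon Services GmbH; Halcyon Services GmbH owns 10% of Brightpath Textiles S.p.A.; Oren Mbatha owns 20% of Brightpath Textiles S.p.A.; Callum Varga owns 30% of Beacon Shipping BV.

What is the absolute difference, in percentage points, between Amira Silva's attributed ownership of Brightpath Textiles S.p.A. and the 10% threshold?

25.5

By parent–child attribution (R2), Amira Silva is treated as also owning Ingrid Silva's interest in Beacon Shipping BV, giving 10% + 35% = 45%.
By parent–child attribution (R2), Amira Silva is treated as also owning Ingrid Silva's interest in Halcyon Services GmbH, giving 10% + 75% = 85%.
Chain via Beacon Shipping BV (R1): 45% × 60% = 27% of Brightpath Textiles S.p.A.
Chain via Halcyon Services GmbH (R1): 85% × 10% = 8.5% of Brightpath Textiles S.p.A.
Aggregating (R3): 27% + 8.5% = 35.5%.
35.5% exceeds the 10% threshold by 25.5 percentage points.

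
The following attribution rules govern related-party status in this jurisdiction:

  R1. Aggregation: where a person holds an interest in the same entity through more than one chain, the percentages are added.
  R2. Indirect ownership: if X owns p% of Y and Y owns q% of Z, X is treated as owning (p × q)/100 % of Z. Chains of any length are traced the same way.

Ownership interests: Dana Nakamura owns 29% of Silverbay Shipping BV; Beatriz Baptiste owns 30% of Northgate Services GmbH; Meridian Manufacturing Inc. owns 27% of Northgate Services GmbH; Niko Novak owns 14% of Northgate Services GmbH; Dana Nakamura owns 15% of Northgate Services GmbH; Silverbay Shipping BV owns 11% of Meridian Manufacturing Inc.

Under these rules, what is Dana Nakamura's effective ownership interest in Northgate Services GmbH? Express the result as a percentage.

Chain via Silverbay Shipping BV → Meridian Manufacturing Inc. (R2): 29% × 11% × 27% = 0.8613% of Northgate Services GmbH.
Direct interest in Northgate Services GmbH: 15%.
Aggregating (R1): 0.8613% + 15% = 15.8613%.

15.8613%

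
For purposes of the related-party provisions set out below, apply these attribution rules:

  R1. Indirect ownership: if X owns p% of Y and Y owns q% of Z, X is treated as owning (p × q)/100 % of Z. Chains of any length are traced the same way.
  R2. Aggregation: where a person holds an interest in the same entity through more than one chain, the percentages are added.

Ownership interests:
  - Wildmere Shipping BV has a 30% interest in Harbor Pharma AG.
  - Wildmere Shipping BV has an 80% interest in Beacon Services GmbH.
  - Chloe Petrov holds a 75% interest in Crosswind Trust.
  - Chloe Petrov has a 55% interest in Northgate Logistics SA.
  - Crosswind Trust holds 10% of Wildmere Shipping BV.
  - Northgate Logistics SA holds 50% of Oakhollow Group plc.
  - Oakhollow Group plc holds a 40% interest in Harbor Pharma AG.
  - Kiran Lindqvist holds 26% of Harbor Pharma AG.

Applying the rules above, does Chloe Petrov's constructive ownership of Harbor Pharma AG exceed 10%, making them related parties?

Yes

Chain via Northgate Logistics SA → Oakhollow Group plc (R1): 55% × 50% × 40% = 11% of Harbor Pharma AG.
Chain via Crosswind Trust → Wildmere Shipping BV (R1): 75% × 10% × 30% = 2.25% of Harbor Pharma AG.
Aggregating (R2): 11% + 2.25% = 13.25%.
13.25% exceeds the 10% threshold, so Chloe is a related party to Harbor Pharma AG.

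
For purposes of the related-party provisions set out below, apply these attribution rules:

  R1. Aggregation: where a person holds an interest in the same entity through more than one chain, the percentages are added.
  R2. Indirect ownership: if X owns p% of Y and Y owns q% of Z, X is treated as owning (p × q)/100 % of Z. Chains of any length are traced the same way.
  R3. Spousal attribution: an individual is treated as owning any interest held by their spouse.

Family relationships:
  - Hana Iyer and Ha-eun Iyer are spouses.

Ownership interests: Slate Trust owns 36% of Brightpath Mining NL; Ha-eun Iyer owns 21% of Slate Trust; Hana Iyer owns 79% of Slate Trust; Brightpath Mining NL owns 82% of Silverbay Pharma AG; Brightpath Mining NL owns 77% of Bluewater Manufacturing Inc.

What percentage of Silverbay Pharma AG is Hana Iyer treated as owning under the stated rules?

29.52%

By spousal attribution (R3), Hana Iyer is treated as also owning Ha-eun Iyer's interest in Slate Trust, giving 79% + 21% = 100%.
Chain via Slate Trust → Brightpath Mining NL (R2): 100% × 36% × 82% = 29.52% of Silverbay Pharma AG.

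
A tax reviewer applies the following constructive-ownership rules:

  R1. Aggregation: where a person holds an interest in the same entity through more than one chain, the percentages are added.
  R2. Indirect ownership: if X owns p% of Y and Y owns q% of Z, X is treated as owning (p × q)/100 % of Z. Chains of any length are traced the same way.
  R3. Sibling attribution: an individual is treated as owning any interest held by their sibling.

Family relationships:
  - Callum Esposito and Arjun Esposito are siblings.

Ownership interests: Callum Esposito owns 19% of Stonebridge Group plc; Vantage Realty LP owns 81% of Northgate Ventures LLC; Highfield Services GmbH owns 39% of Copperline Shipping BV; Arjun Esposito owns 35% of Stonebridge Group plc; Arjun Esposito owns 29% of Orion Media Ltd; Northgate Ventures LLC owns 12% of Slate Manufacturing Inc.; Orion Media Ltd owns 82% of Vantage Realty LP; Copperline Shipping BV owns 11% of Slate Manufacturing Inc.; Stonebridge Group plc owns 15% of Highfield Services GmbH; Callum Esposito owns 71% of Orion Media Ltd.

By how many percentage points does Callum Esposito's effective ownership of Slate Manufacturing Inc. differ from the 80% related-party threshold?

71.68211

By sibling attribution (R3), Callum Esposito is treated as also owning Arjun Esposito's interest in Stonebridge Group plc, giving 19% + 35% = 54%.
By sibling attribution (R3), Callum Esposito is treated as also owning Arjun Esposito's interest in Orion Media Ltd, giving 71% + 29% = 100%.
Chain via Stonebridge Group plc → Highfield Services GmbH → Copperline Shipping BV (R2): 54% × 15% × 39% × 11% = 0.34749% of Slate Manufacturing Inc.
Chain via Orion Media Ltd → Vantage Realty LP → Northgate Ventures LLC (R2): 100% × 82% × 81% × 12% = 7.9704% of Slate Manufacturing Inc.
Aggregating (R1): 0.34749% + 7.9704% = 8.31789%.
8.31789% falls short of the 80% threshold by 71.68211 percentage points.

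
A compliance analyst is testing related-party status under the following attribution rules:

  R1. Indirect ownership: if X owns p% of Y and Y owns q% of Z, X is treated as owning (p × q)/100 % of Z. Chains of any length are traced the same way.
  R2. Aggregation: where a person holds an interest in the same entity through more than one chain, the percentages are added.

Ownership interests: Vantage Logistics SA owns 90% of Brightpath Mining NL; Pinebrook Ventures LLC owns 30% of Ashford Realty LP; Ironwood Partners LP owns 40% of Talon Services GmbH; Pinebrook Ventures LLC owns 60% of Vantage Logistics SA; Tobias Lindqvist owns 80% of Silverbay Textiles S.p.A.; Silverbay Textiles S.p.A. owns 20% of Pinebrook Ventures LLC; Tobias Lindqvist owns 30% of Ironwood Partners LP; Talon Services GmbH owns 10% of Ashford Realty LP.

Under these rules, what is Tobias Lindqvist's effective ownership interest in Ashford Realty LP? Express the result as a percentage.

Chain via Silverbay Textiles S.p.A. → Pinebrook Ventures LLC (R1): 80% × 20% × 30% = 4.8% of Ashford Realty LP.
Chain via Ironwood Partners LP → Talon Services GmbH (R1): 30% × 40% × 10% = 1.2% of Ashford Realty LP.
Aggregating (R2): 4.8% + 1.2% = 6%.

6%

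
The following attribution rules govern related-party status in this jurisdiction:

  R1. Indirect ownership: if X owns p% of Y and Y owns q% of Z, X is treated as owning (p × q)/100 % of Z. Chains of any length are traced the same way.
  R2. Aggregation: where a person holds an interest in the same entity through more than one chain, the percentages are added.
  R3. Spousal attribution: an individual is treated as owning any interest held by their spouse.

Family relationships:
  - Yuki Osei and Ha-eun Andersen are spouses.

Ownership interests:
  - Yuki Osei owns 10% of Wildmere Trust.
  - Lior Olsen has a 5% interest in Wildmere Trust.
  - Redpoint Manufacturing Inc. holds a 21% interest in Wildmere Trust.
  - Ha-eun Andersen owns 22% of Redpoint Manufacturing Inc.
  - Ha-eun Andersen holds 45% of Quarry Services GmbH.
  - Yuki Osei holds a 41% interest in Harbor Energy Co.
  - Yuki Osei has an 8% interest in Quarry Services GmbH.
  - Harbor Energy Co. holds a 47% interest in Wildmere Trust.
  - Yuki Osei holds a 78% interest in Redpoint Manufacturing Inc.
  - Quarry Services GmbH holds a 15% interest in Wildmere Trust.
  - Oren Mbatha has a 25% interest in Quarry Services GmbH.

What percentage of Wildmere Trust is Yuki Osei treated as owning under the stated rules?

58.22%

By spousal attribution (R3), Yuki Osei is treated as also owning Ha-eun Andersen's interest in Quarry Services GmbH, giving 8% + 45% = 53%.
By spousal attribution (R3), Yuki Osei is treated as also owning Ha-eun Andersen's interest in Redpoint Manufacturing Inc, giving 78% + 22% = 100%.
Chain via Quarry Services GmbH (R1): 53% × 15% = 7.95% of Wildmere Trust.
Chain via Harbor Energy Co. (R1): 41% × 47% = 19.27% of Wildmere Trust.
Chain via Redpoint Manufacturing Inc. (R1): 100% × 21% = 21% of Wildmere Trust.
Direct interest in Wildmere Trust: 10%.
Aggregating (R2): 7.95% + 19.27% + 21% + 10% = 58.22%.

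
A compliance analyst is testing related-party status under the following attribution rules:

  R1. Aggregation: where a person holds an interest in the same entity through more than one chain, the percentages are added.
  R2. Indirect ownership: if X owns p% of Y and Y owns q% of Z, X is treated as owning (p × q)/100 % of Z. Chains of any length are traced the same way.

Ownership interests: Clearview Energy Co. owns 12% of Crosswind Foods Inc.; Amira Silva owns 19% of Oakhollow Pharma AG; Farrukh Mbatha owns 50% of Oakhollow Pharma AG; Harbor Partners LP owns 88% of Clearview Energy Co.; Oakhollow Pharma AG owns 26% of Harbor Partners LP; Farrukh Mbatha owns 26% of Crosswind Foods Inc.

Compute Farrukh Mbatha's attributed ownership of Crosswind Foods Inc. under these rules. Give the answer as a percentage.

27.3728%

Chain via Oakhollow Pharma AG → Harbor Partners LP → Clearview Energy Co. (R2): 50% × 26% × 88% × 12% = 1.3728% of Crosswind Foods Inc.
Direct interest in Crosswind Foods Inc: 26%.
Aggregating (R1): 1.3728% + 26% = 27.3728%.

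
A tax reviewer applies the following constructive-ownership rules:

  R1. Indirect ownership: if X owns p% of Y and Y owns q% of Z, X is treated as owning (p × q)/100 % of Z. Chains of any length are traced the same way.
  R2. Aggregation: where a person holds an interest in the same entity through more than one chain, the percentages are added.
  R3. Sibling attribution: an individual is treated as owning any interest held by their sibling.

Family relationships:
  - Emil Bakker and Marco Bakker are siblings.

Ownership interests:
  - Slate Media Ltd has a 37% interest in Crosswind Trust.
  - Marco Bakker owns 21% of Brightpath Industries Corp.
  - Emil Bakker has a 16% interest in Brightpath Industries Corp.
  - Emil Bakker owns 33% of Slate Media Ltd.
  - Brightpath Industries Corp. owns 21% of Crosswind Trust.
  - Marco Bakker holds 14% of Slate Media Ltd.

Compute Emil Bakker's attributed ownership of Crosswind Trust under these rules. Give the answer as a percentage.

25.16%

By sibling attribution (R3), Emil Bakker is treated as also owning Marco Bakker's interest in Brightpath Industries Corp, giving 16% + 21% = 37%.
By sibling attribution (R3), Emil Bakker is treated as also owning Marco Bakker's interest in Slate Media Ltd, giving 33% + 14% = 47%.
Chain via Brightpath Industries Corp. (R1): 37% × 21% = 7.77% of Crosswind Trust.
Chain via Slate Media Ltd (R1): 47% × 37% = 17.39% of Crosswind Trust.
Aggregating (R2): 7.77% + 17.39% = 25.16%.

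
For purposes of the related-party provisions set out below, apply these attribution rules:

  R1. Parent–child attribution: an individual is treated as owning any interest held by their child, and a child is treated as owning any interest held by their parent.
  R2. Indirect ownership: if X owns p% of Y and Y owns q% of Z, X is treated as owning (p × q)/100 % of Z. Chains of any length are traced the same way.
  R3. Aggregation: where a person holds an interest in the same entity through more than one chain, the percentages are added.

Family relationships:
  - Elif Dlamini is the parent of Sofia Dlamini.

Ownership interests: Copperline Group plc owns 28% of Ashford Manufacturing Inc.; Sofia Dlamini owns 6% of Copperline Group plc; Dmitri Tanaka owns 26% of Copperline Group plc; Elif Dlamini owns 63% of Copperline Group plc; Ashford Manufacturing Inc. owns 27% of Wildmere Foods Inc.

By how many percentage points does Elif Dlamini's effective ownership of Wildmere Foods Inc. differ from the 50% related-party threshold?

44.7836

By parent–child attribution (R1), Elif Dlamini is treated as also owning Sofia Dlamini's interest in Copperline Group plc, giving 63% + 6% = 69%.
Chain via Copperline Group plc → Ashford Manufacturing Inc. (R2): 69% × 28% × 27% = 5.2164% of Wildmere Foods Inc.
5.2164% falls short of the 50% threshold by 44.7836 percentage points.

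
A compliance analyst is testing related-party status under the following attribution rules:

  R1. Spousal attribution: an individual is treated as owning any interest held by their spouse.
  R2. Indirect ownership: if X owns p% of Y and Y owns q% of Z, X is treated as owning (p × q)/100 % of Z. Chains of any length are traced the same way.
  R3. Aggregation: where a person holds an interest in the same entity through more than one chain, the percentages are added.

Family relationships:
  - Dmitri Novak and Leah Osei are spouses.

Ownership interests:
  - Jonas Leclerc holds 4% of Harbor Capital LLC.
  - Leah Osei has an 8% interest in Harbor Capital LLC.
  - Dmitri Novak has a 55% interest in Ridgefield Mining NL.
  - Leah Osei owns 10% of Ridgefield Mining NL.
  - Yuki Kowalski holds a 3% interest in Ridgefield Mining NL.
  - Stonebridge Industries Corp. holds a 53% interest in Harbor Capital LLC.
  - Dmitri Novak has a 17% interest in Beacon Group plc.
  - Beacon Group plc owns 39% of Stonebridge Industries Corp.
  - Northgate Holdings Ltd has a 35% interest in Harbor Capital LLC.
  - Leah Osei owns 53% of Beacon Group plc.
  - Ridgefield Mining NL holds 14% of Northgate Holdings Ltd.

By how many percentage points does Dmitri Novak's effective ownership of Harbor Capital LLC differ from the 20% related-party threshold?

5.654

By spousal attribution (R1), Dmitri Novak is treated as also owning Leah Osei's interest in Beacon Group plc, giving 17% + 53% = 70%.
By spousal attribution (R1), Dmitri Novak is treated as also owning Leah Osei's interest in Ridgefield Mining NL, giving 55% + 10% = 65%.
By spousal attribution (R1), Dmitri Novak is treated as owning Leah Osei's 8% interest in Harbor Capital LLC.
Chain via Beacon Group plc → Stonebridge Industries Corp. (R2): 70% × 39% × 53% = 14.469% of Harbor Capital LLC.
Chain via Ridgefield Mining NL → Northgate Holdings Ltd (R2): 65% × 14% × 35% = 3.185% of Harbor Capital LLC.
Direct interest in Harbor Capital LLC: 8%.
Aggregating (R3): 14.469% + 3.185% + 8% = 25.654%.
25.654% exceeds the 20% threshold by 5.654 percentage points.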